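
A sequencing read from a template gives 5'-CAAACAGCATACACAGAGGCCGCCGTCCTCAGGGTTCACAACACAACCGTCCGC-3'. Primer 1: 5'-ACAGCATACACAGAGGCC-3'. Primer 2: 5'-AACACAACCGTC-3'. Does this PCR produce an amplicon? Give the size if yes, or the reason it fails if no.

Primer 1 (ACAGCATACACAGAGGCC) matches the top strand at positions 4–21 (3' end points downstream).
Primer 2 (AACACAACCGTC) also matches the top strand directly, at positions 40–51 — its reverse complement GACGGTTGTGTT is not present.
Both primers anneal to the bottom strand with 3' ends pointing the same way, so neither can prime synthesis back toward the other.

No product — both primers anneal to the same strand and extend in the same direction.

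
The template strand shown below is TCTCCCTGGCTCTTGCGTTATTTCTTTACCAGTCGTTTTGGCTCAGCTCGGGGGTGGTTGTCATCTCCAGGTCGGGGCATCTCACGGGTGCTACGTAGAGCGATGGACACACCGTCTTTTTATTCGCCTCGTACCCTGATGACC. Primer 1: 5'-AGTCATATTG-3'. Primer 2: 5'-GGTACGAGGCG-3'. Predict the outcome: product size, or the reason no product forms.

No product — primer 1 has no binding site in the template.

Primer 1 (AGTCATATTG) does not match the top strand, and its reverse complement CAATATGACT does not match either.
With no annealing site for primer 1, no amplification occurs.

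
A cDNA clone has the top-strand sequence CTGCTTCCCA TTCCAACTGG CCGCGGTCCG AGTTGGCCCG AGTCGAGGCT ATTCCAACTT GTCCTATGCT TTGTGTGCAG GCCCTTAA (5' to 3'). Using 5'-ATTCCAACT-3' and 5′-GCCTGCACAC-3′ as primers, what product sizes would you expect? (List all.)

73 bp, 32 bp

The forward primer ATTCCAACT matches the top strand at positions 10–18, 51–59.
The reverse primer's reverse complement is GTGTGCAGGC, matching at positions 73–82.
Each forward site pairs with the reverse site to give a product ending at position 82: sizes 73, 32 bp.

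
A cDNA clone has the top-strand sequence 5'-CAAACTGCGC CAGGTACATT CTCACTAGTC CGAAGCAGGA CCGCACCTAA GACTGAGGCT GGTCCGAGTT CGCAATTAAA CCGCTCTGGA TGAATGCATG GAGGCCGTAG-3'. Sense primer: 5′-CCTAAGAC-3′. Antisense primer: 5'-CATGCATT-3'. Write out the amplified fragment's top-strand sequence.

5'-CCTAAGACTGAGGCTGGTCCGAGTTCGCAATTAAACCGCTCTGGATGAATGCATG-3'

Forward primer CCTAAGAC is found on the top strand at positions 46–53.
Reverse complement of the reverse primer: AATGCATG. This occurs on the top strand at positions 93–100.
The product is the template from position 46 through 100 (55 bp).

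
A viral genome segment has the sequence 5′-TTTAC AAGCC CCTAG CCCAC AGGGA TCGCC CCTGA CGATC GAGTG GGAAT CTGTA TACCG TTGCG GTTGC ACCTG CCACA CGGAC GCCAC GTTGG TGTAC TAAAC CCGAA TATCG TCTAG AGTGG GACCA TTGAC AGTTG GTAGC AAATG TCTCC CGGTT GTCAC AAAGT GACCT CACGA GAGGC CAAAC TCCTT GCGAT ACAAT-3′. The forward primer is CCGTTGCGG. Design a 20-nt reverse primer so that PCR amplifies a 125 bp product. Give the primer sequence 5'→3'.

5'-TCTCGTGAGGTCACTTTGTG-3'

The forward primer binds at positions 58–66, so a 125 bp product ends at position 58 + 125 − 1 = 182.
The reverse primer anneals to the top strand over positions 163–182, i.e. to CACAAAGTGACCTCACGAGA.
Its sequence written 5'→3' is the reverse complement: TCTCGTGAGGTCACTTTGTG.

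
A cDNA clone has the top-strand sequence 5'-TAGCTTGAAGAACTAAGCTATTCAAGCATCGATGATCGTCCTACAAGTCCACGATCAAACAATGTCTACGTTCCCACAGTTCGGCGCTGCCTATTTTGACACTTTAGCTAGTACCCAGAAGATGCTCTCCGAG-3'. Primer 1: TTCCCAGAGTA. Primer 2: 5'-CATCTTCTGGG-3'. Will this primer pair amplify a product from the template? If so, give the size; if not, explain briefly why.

Primer 1 (TTCCCAGAGTA) does not match the top strand, and its reverse complement TACTCTGGGAA does not match either.
With no annealing site for primer 1, no amplification occurs.

No product — primer 1 has no binding site in the template.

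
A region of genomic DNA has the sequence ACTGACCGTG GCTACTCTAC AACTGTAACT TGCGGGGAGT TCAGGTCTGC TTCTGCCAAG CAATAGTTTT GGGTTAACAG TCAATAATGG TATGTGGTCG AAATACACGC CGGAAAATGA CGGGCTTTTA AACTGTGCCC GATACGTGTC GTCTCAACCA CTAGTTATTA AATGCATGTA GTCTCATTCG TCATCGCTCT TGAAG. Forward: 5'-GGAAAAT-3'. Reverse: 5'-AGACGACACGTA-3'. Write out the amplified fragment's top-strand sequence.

Forward primer GGAAAAT is found on the top strand at positions 112–118.
The reverse primer's reverse complement is TACGTGTCGTCT, which matches the template at positions 143–154.
The product is the template from position 112 through 154 (43 bp).

5'-GGAAAATGACGGGCTTTTAAACTGTGCCCGATACGTGTCGTCT-3'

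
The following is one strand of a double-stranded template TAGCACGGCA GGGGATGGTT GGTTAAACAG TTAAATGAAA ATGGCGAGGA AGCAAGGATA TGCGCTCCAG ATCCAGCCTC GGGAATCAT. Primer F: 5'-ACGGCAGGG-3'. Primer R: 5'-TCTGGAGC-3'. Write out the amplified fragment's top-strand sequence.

The forward primer matches the template at positions 5–13.
The reverse primer's reverse complement is GCTCCAGA, which matches the template at positions 64–71.
The product is the template from position 5 through 71 (67 bp).

5'-ACGGCAGGGGATGGTTGGTTAAACAGTTAAATGAAAATGGCGAGGAAGCAAGGATATGCGCTCCAGA-3'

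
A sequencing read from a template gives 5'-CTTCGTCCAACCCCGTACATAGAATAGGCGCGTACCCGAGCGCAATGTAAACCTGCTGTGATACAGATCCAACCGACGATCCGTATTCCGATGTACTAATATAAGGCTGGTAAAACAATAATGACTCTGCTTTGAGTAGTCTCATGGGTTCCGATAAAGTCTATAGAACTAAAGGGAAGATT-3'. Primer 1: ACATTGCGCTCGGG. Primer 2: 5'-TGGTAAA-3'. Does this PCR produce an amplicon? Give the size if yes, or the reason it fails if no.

Primer 1 (ACATTGCGCTCGGG) has reverse complement CCCGAGCGCAATGT, which matches the top strand at positions 35–48; primer 1 anneals to the top strand there with its 3' end pointing upstream toward position 35.
Primer 2 (TGGTAAA) matches the top strand directly at positions 108–114; it anneals to the bottom strand with its 3' end pointing downstream toward position 114.
The 3' ends diverge (primer 1 extends toward position 1, primer 2 toward position 182), so the primers never converge on a shared product.

No product — the primers' 3' ends point away from each other.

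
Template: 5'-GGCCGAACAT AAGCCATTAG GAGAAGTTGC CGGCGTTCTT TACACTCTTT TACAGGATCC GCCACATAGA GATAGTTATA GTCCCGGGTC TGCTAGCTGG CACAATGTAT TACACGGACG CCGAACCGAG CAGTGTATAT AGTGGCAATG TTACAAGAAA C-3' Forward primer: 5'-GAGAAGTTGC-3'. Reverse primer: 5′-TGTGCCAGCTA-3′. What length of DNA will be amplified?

Scanning the template, GAGAAGTTGC occurs at positions 21–30; this primer anneals to the bottom strand there with its 3' end pointing downstream.
Reverse complement of the reverse primer: TAGCTGGCACA. This occurs on the top strand at positions 94–104.
Amplicon spans positions 21–104: 84 bp.

84 bp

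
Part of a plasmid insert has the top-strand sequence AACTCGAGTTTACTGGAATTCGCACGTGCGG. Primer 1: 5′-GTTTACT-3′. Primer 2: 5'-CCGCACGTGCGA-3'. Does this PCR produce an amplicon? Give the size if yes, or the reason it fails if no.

Yes — a 24 bp product.

Primer 1 (GTTTACT) matches the top strand at positions 8–14; it acts as a forward primer.
Primer 2's reverse complement is TCGCACGTGCGG, matching the top strand at positions 20–31; it acts as a reverse primer.
The 3' ends face each other across positions 8–31, giving a 24 bp product.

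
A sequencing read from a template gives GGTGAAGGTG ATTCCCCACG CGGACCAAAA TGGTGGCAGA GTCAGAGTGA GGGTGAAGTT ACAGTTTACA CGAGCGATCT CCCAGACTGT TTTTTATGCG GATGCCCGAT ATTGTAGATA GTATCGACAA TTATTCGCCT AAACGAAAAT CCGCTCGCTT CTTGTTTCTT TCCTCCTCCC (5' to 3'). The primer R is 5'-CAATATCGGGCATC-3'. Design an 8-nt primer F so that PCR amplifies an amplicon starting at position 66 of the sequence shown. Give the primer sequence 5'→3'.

5'-TTACACGA-3'

The reverse primer's reverse complement GATGCCCGATATTG matches the template at positions 101–114; the product starts at position 66.
The forward primer is identical to the top strand over positions 66–73: TTACACGA.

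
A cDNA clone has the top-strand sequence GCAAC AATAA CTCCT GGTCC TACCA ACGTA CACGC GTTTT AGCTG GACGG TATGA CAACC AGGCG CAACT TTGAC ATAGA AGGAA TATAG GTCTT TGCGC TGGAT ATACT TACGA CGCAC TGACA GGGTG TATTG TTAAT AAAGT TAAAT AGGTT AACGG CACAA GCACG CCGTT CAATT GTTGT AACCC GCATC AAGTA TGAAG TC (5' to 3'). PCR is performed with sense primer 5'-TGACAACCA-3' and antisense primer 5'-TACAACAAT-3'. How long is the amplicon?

134 bp

Forward primer TGACAACCA is found on the top strand at positions 53–61.
Reverse complement of the reverse primer: ATTGTTGTA. This occurs on the top strand at positions 178–186.
Amplicon spans positions 53–186: 134 bp.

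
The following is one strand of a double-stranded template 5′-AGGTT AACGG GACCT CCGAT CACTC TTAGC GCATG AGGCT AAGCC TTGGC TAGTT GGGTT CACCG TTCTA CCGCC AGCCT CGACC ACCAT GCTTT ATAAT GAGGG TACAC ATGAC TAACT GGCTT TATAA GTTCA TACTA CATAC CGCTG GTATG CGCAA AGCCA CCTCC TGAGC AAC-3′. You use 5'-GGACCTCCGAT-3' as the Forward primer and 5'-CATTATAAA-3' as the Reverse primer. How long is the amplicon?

Forward primer GGACCTCCGAT is found on the top strand at positions 10–20.
Taking the reverse complement of CATTATAAA gives TTTATAATG, found at positions 93–101 on the template; the primer anneals here to the top strand with its 3' end pointing upstream.
Amplicon spans positions 10–101: 92 bp.

92 bp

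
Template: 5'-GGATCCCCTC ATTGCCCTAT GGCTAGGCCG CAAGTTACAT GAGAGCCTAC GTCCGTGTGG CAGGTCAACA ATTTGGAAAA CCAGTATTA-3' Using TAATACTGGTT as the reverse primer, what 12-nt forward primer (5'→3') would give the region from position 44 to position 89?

5'-AGCCTACGTCCG-3'

The reverse primer's reverse complement AACCAGTATTA matches the template at positions 79–89; the product starts at position 44.
The forward primer is identical to the top strand over positions 44–55: AGCCTACGTCCG.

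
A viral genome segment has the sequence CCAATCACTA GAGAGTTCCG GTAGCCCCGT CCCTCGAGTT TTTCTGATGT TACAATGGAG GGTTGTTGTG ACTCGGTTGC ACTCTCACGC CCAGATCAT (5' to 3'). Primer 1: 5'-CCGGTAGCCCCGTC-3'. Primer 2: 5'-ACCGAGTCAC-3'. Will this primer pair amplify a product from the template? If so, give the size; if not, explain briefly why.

Yes — a 60 bp product.

Primer 1 (CCGGTAGCCCCGTC) matches the top strand at positions 18–31; it acts as a forward primer.
Primer 2's reverse complement is GTGACTCGGT, matching the top strand at positions 68–77; it acts as a reverse primer.
The 3' ends face each other across positions 18–77, giving a 60 bp product.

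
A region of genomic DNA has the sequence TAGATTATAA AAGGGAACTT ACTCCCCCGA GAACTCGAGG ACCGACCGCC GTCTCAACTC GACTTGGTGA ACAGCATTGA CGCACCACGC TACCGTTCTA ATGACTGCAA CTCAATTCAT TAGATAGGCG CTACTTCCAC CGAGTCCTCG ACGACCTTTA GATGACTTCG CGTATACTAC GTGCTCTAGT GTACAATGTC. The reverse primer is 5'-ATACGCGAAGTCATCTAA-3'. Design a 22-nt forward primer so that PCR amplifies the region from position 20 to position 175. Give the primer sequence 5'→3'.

5'-TACTCCCCCGAGAACTCGAGGA-3'

The reverse primer's reverse complement TTAGATGACTTCGCGTAT matches the template at positions 158–175; the product starts at position 20.
The forward primer is identical to the top strand over positions 20–41: TACTCCCCCGAGAACTCGAGGA.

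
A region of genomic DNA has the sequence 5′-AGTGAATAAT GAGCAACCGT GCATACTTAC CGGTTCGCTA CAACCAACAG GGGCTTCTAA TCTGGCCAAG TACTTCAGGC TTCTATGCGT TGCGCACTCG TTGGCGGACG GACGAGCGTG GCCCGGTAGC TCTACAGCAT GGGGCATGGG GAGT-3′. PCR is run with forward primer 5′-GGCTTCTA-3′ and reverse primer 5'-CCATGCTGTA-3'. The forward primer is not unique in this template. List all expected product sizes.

The forward primer GGCTTCTA matches the top strand at positions 52–59, 78–85.
The reverse primer's reverse complement is TACAGCATGG, matching at positions 133–142.
Each forward site pairs with the reverse site to give a product ending at position 142: sizes 91, 65 bp.

91 bp, 65 bp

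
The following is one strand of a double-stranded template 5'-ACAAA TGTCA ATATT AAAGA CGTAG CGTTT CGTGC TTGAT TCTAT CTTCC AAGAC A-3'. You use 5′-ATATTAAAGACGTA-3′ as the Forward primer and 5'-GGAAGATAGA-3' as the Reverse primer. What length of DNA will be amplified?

The forward primer matches the template at positions 11–24.
Taking the reverse complement of GGAAGATAGA gives TCTATCTTCC, found at positions 41–50 on the template; the primer anneals here to the top strand with its 3' end pointing upstream.
Amplicon spans positions 11–50: 40 bp.

40 bp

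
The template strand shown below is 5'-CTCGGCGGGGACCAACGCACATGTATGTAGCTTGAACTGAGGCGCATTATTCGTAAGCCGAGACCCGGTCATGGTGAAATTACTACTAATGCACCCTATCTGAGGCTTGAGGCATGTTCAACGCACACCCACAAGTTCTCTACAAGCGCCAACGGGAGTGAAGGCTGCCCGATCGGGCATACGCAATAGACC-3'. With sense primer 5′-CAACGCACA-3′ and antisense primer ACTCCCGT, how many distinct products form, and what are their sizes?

The forward primer CAACGCACA matches the top strand at positions 13–21, 119–127.
The reverse primer's reverse complement is ACGGGAGT, matching at positions 152–159.
Each forward site pairs with the reverse site to give a product ending at position 159: sizes 147, 41 bp.

Two products: 147 bp, 41 bp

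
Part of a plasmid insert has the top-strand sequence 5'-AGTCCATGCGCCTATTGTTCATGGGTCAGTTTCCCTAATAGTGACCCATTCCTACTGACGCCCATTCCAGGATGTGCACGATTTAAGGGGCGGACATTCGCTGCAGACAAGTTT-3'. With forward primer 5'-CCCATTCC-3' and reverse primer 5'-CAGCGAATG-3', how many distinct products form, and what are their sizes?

Two products: 59 bp, 43 bp

The forward primer CCCATTCC matches the top strand at positions 45–52, 61–68.
The reverse primer's reverse complement is CATTCGCTG, matching at positions 95–103.
Each forward site pairs with the reverse site to give a product ending at position 103: sizes 59, 43 bp.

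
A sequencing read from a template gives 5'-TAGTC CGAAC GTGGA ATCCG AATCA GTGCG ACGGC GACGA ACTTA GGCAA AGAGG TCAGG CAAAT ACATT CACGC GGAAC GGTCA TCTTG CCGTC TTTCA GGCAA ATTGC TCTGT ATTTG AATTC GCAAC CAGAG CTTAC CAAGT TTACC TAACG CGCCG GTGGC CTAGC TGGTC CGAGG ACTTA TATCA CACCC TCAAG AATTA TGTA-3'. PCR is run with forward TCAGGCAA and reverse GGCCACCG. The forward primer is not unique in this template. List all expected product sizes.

111 bp, 69 bp

The forward primer TCAGGCAA matches the top strand at positions 56–63, 98–105.
The reverse primer's reverse complement is CGGTGGCC, matching at positions 159–166.
Each forward site pairs with the reverse site to give a product ending at position 166: sizes 111, 69 bp.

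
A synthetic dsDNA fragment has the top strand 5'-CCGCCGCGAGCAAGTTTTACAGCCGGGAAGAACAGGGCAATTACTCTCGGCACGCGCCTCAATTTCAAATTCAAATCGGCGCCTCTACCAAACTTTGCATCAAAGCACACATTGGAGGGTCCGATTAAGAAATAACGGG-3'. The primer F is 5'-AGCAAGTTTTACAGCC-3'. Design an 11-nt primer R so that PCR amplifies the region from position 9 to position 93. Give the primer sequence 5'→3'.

The product's 3' end on the top strand is position 93.
The reverse primer anneals to the top strand over positions 83–93, i.e. to CTCTACCAAAC.
Its sequence written 5'→3' is the reverse complement: GTTTGGTAGAG.

5'-GTTTGGTAGAG-3'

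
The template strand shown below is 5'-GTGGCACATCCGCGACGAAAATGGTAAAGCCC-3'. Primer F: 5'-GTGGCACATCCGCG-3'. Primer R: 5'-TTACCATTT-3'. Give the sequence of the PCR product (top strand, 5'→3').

The forward primer matches the template at positions 1–14.
The reverse primer's reverse complement is AAATGGTAA, which matches the template at positions 19–27.
The product is the template from position 1 through 27 (27 bp).

5'-GTGGCACATCCGCGACGAAAATGGTAA-3'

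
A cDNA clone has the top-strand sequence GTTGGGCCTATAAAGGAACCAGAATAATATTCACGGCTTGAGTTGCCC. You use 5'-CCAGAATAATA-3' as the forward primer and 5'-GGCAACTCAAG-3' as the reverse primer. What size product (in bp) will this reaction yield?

29 bp

The forward primer matches the template at positions 19–29.
Reverse complement of the reverse primer: CTTGAGTTGCC. This occurs on the top strand at positions 37–47.
The product runs from position 19 to position 47, so its length is 47 − 19 + 1 = 29 bp.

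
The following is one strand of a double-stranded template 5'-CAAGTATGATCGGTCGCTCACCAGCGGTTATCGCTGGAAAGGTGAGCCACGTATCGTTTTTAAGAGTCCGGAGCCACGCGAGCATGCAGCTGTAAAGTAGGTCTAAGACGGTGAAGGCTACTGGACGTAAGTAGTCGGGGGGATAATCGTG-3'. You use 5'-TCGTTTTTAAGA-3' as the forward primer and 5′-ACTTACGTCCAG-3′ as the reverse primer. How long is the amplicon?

79 bp

Scanning the template, TCGTTTTTAAGA occurs at positions 54–65; this primer anneals to the bottom strand there with its 3' end pointing downstream.
Reverse complement of the reverse primer: CTGGACGTAAGT. This occurs on the top strand at positions 121–132.
Amplicon spans positions 54–132: 79 bp.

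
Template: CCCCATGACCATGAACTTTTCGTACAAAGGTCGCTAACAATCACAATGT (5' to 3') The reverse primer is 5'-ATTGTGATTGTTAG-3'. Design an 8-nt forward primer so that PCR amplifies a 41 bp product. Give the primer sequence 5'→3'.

The reverse primer's reverse complement CTAACAATCACAAT matches the template at positions 34–47, so the product ends at position 47.
A 41 bp product then starts at position 47 − 41 + 1 = 7.
The forward primer is identical to the top strand there: GACCATGA.

5'-GACCATGA-3'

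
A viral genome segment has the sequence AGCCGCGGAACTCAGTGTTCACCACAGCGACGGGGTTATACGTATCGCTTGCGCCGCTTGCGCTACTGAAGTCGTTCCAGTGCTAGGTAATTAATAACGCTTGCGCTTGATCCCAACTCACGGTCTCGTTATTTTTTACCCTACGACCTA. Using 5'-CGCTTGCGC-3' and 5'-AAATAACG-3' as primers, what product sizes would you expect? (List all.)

89 bp, 80 bp, 37 bp

The forward primer CGCTTGCGC matches the top strand at positions 46–54, 55–63, 98–106.
The reverse primer's reverse complement is CGTTATTT, matching at positions 127–134.
Each forward site pairs with the reverse site to give a product ending at position 134: sizes 89, 80, 37 bp.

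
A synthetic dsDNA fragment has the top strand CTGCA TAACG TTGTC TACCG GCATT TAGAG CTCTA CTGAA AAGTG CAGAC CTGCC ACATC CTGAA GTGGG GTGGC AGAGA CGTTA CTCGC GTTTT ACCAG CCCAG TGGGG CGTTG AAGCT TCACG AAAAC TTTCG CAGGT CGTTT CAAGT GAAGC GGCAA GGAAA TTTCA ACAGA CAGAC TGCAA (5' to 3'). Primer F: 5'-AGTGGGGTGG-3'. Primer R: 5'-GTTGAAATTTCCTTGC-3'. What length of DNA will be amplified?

Forward primer AGTGGGGTGG is found on the top strand at positions 65–74.
The reverse primer's reverse complement is GCAAGGAAATTTCAAC, which matches the template at positions 157–172.
The product runs from position 65 to position 172, so its length is 172 − 65 + 1 = 108 bp.

108 bp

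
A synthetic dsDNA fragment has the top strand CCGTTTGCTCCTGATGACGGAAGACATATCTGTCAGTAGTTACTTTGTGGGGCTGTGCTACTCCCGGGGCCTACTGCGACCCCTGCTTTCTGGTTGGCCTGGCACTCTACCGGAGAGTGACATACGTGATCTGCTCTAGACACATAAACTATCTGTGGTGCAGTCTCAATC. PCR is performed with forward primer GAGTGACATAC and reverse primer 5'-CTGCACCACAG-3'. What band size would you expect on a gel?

49 bp

Scanning the template, GAGTGACATAC occurs at positions 115–125; this primer anneals to the bottom strand there with its 3' end pointing downstream.
The reverse primer's reverse complement is CTGTGGTGCAG, which matches the template at positions 153–163.
Amplicon spans positions 115–163: 49 bp.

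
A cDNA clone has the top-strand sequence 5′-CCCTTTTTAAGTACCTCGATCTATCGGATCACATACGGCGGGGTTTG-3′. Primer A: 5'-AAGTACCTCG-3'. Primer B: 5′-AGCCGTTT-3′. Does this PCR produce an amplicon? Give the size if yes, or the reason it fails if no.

Primer B (AGCCGTTT) does not match the top strand, and its reverse complement AAACGGCT does not match either.
With no annealing site for primer B, no amplification occurs.

No product — primer B has no binding site in the template.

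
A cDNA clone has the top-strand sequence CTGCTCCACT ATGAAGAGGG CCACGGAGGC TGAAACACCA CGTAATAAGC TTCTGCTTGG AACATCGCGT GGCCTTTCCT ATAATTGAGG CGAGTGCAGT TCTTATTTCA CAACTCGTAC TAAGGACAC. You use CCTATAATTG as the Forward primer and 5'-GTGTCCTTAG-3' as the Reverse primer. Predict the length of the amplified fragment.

Forward primer CCTATAATTG is found on the top strand at positions 78–87.
Reverse complement of the reverse primer: CTAAGGACAC. This occurs on the top strand at positions 120–129.
Amplicon spans positions 78–129: 52 bp.

52 bp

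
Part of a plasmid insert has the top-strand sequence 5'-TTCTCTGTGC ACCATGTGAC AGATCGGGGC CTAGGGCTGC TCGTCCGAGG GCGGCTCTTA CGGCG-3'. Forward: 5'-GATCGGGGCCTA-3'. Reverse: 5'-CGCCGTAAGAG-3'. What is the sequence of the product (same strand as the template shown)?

5'-GATCGGGGCCTAGGGCTGCTCGTCCGAGGGCGGCTCTTACGGCG-3'

Forward primer GATCGGGGCCTA is found on the top strand at positions 22–33.
Reverse complement of the reverse primer: CTCTTACGGCG. This occurs on the top strand at positions 55–65.
The product is the template from position 22 through 65 (44 bp).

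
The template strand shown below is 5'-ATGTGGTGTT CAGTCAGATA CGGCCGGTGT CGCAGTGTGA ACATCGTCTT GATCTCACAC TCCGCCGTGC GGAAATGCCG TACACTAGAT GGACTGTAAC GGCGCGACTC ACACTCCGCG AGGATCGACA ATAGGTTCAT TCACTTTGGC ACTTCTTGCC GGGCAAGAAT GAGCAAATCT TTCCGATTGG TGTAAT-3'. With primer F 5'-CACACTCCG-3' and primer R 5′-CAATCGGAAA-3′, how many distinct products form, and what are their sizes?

Two products: 134 bp, 80 bp

The forward primer CACACTCCG matches the top strand at positions 56–64, 110–118.
The reverse primer's reverse complement is TTTCCGATTG, matching at positions 180–189.
Each forward site pairs with the reverse site to give a product ending at position 189: sizes 134, 80 bp.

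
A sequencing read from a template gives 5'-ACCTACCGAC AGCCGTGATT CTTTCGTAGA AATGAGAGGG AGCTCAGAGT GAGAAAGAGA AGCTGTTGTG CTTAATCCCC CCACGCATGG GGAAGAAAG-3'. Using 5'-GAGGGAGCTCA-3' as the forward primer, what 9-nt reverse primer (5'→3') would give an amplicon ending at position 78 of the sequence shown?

The forward primer binds at positions 36–46; the product's 3' end on the top strand is position 78.
The reverse primer anneals to the top strand over positions 70–78, i.e. to GCTTAATCC.
Its sequence written 5'→3' is the reverse complement: GGATTAAGC.

5'-GGATTAAGC-3'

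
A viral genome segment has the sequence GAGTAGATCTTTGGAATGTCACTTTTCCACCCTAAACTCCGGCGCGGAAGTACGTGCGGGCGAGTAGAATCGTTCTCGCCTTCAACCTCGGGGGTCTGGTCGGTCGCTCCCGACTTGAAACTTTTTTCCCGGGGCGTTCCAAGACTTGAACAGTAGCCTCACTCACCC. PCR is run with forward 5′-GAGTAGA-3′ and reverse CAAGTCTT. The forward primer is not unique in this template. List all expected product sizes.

The forward primer GAGTAGA matches the top strand at positions 1–7, 62–68.
The reverse primer's reverse complement is AAGACTTG, matching at positions 141–148.
Each forward site pairs with the reverse site to give a product ending at position 148: sizes 148, 87 bp.

148 bp, 87 bp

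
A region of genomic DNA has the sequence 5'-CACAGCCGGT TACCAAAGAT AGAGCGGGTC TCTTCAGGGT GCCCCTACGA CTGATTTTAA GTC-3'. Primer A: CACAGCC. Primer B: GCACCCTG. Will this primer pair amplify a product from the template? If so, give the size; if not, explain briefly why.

Primer A (CACAGCC) matches the top strand at positions 1–7; it acts as a forward primer.
Primer B's reverse complement is CAGGGTGC, matching the top strand at positions 35–42; it acts as a reverse primer.
The 3' ends face each other across positions 1–42, giving a 42 bp product.

Yes — a 42 bp product.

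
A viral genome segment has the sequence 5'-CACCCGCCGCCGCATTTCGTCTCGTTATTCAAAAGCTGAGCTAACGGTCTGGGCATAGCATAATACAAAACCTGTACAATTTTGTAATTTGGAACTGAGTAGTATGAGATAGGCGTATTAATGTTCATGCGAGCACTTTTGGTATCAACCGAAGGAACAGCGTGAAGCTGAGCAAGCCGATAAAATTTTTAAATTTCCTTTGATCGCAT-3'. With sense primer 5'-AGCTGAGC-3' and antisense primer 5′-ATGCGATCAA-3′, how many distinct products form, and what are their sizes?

Two products: 176 bp, 44 bp

The forward primer AGCTGAGC matches the top strand at positions 34–41, 166–173.
The reverse primer's reverse complement is TTGATCGCAT, matching at positions 200–209.
Each forward site pairs with the reverse site to give a product ending at position 209: sizes 176, 44 bp.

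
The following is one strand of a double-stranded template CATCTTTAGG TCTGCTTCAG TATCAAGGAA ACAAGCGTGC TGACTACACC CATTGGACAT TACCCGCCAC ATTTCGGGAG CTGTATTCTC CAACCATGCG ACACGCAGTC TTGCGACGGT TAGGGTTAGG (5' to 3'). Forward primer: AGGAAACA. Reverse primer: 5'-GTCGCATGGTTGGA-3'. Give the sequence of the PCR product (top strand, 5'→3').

5'-AGGAAACAAGCGTGCTGACTACACCCATTGGACATTACCCGCCACATTTCGGGAGCTGTATTCTCCAACCATGCGAC-3'

The forward primer matches the template at positions 26–33.
Taking the reverse complement of GTCGCATGGTTGGA gives TCCAACCATGCGAC, found at positions 89–102 on the template; the primer anneals here to the top strand with its 3' end pointing upstream.
The product is the template from position 26 through 102 (77 bp).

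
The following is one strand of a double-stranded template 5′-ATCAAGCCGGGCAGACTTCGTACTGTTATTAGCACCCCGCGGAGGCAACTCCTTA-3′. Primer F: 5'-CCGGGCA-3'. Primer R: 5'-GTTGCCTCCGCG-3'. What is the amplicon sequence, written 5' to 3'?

5'-CCGGGCAGACTTCGTACTGTTATTAGCACCCCGCGGAGGCAAC-3'

Scanning the template, CCGGGCA occurs at positions 7–13; this primer anneals to the bottom strand there with its 3' end pointing downstream.
Taking the reverse complement of GTTGCCTCCGCG gives CGCGGAGGCAAC, found at positions 38–49 on the template; the primer anneals here to the top strand with its 3' end pointing upstream.
The product is the template from position 7 through 49 (43 bp).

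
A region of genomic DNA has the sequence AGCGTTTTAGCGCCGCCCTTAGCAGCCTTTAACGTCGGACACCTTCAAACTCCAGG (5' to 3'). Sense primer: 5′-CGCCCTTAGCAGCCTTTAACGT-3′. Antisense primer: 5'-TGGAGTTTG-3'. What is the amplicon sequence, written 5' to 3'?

The forward primer matches the template at positions 14–35.
Taking the reverse complement of TGGAGTTTG gives CAAACTCCA, found at positions 46–54 on the template; the primer anneals here to the top strand with its 3' end pointing upstream.
The product is the template from position 14 through 54 (41 bp).

5'-CGCCCTTAGCAGCCTTTAACGTCGGACACCTTCAAACTCCA-3'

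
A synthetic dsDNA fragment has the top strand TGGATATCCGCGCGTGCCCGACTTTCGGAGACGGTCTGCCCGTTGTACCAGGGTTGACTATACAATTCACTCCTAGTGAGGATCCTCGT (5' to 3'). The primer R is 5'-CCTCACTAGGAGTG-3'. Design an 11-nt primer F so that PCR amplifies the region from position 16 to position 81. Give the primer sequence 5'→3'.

5'-GCCCGACTTTC-3'

The reverse primer's reverse complement CACTCCTAGTGAGG matches the template at positions 68–81; the product starts at position 16.
The forward primer is identical to the top strand over positions 16–26: GCCCGACTTTC.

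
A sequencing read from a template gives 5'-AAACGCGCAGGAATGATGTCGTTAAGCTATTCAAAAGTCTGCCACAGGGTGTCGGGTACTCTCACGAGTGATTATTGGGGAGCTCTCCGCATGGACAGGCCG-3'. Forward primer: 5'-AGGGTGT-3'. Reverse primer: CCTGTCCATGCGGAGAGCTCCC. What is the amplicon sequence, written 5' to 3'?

Forward primer AGGGTGT is found on the top strand at positions 46–52.
The reverse primer's reverse complement is GGGAGCTCTCCGCATGGACAGG, which matches the template at positions 78–99.
The product is the template from position 46 through 99 (54 bp).

5'-AGGGTGTCGGGTACTCTCACGAGTGATTATTGGGGAGCTCTCCGCATGGACAGG-3'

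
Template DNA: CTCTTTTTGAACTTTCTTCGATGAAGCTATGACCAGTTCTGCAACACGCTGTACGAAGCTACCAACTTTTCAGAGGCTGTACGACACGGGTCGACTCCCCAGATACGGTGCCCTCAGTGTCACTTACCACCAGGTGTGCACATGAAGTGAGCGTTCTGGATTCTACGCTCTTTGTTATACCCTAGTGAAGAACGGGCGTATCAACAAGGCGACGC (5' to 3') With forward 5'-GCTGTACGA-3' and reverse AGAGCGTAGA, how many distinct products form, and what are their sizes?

Two products: 124 bp, 96 bp

The forward primer GCTGTACGA matches the top strand at positions 48–56, 76–84.
The reverse primer's reverse complement is TCTACGCTCT, matching at positions 162–171.
Each forward site pairs with the reverse site to give a product ending at position 171: sizes 124, 96 bp.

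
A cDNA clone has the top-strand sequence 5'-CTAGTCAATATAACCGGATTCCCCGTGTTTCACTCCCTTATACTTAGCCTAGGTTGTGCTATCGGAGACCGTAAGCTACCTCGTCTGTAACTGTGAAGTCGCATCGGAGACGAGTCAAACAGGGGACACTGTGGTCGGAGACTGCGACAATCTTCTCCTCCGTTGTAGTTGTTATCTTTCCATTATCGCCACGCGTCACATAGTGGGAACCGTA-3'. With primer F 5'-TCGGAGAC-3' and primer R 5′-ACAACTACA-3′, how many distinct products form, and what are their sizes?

The forward primer TCGGAGAC matches the top strand at positions 62–69, 104–111, 135–142.
The reverse primer's reverse complement is TGTAGTTGT, matching at positions 164–172.
Each forward site pairs with the reverse site to give a product ending at position 172: sizes 111, 69, 38 bp.

Three products: 111 bp, 69 bp, 38 bp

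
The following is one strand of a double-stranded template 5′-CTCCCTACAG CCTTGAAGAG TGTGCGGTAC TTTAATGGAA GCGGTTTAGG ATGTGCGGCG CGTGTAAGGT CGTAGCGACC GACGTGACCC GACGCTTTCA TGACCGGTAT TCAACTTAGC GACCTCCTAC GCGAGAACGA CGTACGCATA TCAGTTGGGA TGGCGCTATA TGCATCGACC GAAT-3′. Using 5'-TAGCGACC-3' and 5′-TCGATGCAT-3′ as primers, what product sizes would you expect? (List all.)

The forward primer TAGCGACC matches the top strand at positions 73–80, 117–124.
The reverse primer's reverse complement is ATGCATCGA, matching at positions 170–178.
Each forward site pairs with the reverse site to give a product ending at position 178: sizes 106, 62 bp.

106 bp, 62 bp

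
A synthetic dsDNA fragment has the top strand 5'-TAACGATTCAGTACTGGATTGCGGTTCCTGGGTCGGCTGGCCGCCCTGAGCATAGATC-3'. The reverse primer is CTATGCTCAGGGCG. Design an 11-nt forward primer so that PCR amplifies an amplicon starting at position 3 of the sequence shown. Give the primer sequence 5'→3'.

5'-ACGATTCAGTA-3'

The reverse primer's reverse complement CGCCCTGAGCATAG matches the template at positions 42–55; the product starts at position 3.
The forward primer is identical to the top strand over positions 3–13: ACGATTCAGTA.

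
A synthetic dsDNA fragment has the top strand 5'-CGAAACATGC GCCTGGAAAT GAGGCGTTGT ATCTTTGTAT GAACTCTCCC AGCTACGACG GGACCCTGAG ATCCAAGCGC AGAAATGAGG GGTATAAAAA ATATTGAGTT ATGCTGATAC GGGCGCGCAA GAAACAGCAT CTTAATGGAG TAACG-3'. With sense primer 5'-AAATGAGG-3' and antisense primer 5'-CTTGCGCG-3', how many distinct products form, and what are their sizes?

Two products: 115 bp, 49 bp

The forward primer AAATGAGG matches the top strand at positions 17–24, 83–90.
The reverse primer's reverse complement is CGCGCAAG, matching at positions 124–131.
Each forward site pairs with the reverse site to give a product ending at position 131: sizes 115, 49 bp.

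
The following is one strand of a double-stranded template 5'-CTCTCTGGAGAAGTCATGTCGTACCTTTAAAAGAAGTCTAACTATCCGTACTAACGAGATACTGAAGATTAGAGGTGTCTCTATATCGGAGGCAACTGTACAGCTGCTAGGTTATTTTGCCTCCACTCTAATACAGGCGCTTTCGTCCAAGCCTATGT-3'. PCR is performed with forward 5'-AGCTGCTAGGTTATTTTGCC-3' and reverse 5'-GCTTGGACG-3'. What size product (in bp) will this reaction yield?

51 bp

Scanning the template, AGCTGCTAGGTTATTTTGCC occurs at positions 102–121; this primer anneals to the bottom strand there with its 3' end pointing downstream.
The reverse primer's reverse complement is CGTCCAAGC, which matches the template at positions 144–152.
Amplicon spans positions 102–152: 51 bp.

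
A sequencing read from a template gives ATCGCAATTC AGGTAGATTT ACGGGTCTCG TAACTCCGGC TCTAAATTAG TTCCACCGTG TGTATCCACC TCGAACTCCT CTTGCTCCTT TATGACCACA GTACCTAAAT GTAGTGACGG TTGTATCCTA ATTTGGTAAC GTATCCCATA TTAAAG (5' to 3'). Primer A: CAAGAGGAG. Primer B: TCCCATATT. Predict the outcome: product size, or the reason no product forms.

No product — the primers' 3' ends point away from each other.

Primer A (CAAGAGGAG) has reverse complement CTCCTCTTG, which matches the top strand at positions 76–84; primer A anneals to the top strand there with its 3' end pointing upstream toward position 76.
Primer B (TCCCATATT) matches the top strand directly at positions 144–152; it anneals to the bottom strand with its 3' end pointing downstream toward position 152.
The 3' ends diverge (primer A extends toward position 1, primer B toward position 156), so the primers never converge on a shared product.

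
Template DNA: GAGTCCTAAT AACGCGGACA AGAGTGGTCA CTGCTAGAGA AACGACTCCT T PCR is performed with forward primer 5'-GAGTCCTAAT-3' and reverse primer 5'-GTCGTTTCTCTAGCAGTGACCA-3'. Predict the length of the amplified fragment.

Scanning the template, GAGTCCTAAT occurs at positions 1–10; this primer anneals to the bottom strand there with its 3' end pointing downstream.
Taking the reverse complement of GTCGTTTCTCTAGCAGTGACCA gives TGGTCACTGCTAGAGAAACGAC, found at positions 25–46 on the template; the primer anneals here to the top strand with its 3' end pointing upstream.
Amplicon spans positions 1–46: 46 bp.

46 bp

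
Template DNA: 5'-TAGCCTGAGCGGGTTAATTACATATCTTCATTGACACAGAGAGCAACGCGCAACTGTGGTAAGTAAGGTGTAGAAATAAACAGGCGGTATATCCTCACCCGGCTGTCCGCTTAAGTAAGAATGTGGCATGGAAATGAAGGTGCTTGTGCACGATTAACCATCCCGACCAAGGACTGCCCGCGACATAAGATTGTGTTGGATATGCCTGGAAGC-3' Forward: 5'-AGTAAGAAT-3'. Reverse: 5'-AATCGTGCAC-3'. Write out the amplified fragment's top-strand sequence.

5'-AGTAAGAATGTGGCATGGAAATGAAGGTGCTTGTGCACGATT-3'

The forward primer matches the template at positions 114–122.
Taking the reverse complement of AATCGTGCAC gives GTGCACGATT, found at positions 146–155 on the template; the primer anneals here to the top strand with its 3' end pointing upstream.
The product is the template from position 114 through 155 (42 bp).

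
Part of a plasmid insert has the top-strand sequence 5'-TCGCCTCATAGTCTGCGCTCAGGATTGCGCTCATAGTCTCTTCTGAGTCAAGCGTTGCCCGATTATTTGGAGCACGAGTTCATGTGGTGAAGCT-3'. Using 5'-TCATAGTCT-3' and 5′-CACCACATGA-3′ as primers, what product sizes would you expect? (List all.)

84 bp, 59 bp

The forward primer TCATAGTCT matches the top strand at positions 6–14, 31–39.
The reverse primer's reverse complement is TCATGTGGTG, matching at positions 80–89.
Each forward site pairs with the reverse site to give a product ending at position 89: sizes 84, 59 bp.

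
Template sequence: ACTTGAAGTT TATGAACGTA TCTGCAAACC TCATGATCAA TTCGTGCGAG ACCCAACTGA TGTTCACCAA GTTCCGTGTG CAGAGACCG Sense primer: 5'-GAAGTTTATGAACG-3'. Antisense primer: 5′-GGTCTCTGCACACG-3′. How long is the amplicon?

Forward primer GAAGTTTATGAACG is found on the top strand at positions 5–18.
Taking the reverse complement of GGTCTCTGCACACG gives CGTGTGCAGAGACC, found at positions 75–88 on the template; the primer anneals here to the top strand with its 3' end pointing upstream.
The product runs from position 5 to position 88, so its length is 88 − 5 + 1 = 84 bp.

84 bp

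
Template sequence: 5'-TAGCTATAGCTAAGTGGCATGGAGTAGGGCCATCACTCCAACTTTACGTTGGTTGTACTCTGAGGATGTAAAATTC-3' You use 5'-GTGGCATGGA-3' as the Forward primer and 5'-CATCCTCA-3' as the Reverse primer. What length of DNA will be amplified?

55 bp

Scanning the template, GTGGCATGGA occurs at positions 14–23; this primer anneals to the bottom strand there with its 3' end pointing downstream.
Taking the reverse complement of CATCCTCA gives TGAGGATG, found at positions 61–68 on the template; the primer anneals here to the top strand with its 3' end pointing upstream.
Product length = (reverse-primer end) − (forward-primer start) + 1 = 68 − 14 + 1 = 55 bp.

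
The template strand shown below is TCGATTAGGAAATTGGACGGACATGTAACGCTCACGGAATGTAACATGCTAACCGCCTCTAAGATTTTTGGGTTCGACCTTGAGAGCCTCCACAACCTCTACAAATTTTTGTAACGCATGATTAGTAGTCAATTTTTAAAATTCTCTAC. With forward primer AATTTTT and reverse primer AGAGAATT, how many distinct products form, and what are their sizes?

The forward primer AATTTTT matches the top strand at positions 104–110, 131–137.
The reverse primer's reverse complement is AATTCTCT, matching at positions 140–147.
Each forward site pairs with the reverse site to give a product ending at position 147: sizes 44, 17 bp.

Two products: 44 bp, 17 bp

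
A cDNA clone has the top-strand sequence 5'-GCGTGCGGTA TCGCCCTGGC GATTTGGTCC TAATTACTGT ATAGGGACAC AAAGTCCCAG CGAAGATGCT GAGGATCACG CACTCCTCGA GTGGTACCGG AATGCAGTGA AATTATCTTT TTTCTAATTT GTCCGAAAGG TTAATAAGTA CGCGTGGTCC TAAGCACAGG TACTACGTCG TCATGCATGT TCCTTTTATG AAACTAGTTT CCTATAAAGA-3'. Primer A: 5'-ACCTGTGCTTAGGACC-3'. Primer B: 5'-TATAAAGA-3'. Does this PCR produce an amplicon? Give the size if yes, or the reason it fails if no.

Primer A (ACCTGTGCTTAGGACC) has reverse complement GGTCCTAAGCACAGGT, which matches the top strand at positions 156–171; primer A anneals to the top strand there with its 3' end pointing upstream toward position 156.
Primer B (TATAAAGA) matches the top strand directly at positions 213–220; it anneals to the bottom strand with its 3' end pointing downstream toward position 220.
The 3' ends diverge (primer A extends toward position 1, primer B toward position 220), so the primers never converge on a shared product.

No product — the primers' 3' ends point away from each other.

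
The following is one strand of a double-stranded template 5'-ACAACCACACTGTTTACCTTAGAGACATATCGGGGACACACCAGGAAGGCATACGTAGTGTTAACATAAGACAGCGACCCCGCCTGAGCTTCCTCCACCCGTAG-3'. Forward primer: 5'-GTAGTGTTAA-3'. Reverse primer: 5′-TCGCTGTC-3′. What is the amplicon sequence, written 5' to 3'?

5'-GTAGTGTTAACATAAGACAGCGA-3'

Forward primer GTAGTGTTAA is found on the top strand at positions 55–64.
Reverse complement of the reverse primer: GACAGCGA. This occurs on the top strand at positions 70–77.
The product is the template from position 55 through 77 (23 bp).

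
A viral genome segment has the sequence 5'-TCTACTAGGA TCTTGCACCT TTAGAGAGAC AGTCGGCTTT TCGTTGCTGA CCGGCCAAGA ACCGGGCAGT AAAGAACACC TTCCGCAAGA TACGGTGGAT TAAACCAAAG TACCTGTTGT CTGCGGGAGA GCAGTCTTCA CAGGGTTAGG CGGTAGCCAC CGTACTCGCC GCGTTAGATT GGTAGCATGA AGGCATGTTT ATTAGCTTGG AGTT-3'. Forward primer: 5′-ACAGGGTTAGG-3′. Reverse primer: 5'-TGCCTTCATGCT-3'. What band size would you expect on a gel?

56 bp

The forward primer matches the template at positions 140–150.
Taking the reverse complement of TGCCTTCATGCT gives AGCATGAAGGCA, found at positions 184–195 on the template; the primer anneals here to the top strand with its 3' end pointing upstream.
Product length = (reverse-primer end) − (forward-primer start) + 1 = 195 − 140 + 1 = 56 bp.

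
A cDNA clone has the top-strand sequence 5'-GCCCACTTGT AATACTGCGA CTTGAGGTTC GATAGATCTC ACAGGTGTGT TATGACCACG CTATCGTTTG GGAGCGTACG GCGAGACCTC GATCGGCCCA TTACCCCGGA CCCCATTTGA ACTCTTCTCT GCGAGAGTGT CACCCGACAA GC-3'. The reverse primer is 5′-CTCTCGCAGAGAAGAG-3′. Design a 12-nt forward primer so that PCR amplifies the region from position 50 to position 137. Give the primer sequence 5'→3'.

5'-TTATGACCACGC-3'

The reverse primer's reverse complement CTCTTCTCTGCGAGAG matches the template at positions 122–137; the product starts at position 50.
The forward primer is identical to the top strand over positions 50–61: TTATGACCACGC.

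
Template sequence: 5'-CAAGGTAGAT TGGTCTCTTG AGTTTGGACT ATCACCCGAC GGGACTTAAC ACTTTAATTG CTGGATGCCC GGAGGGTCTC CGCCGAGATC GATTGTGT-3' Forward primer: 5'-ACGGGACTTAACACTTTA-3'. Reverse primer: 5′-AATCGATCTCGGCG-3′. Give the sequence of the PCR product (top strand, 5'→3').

5'-ACGGGACTTAACACTTTAATTGCTGGATGCCCGGAGGGTCTCCGCCGAGATCGATT-3'

Forward primer ACGGGACTTAACACTTTA is found on the top strand at positions 39–56.
Taking the reverse complement of AATCGATCTCGGCG gives CGCCGAGATCGATT, found at positions 81–94 on the template; the primer anneals here to the top strand with its 3' end pointing upstream.
The product is the template from position 39 through 94 (56 bp).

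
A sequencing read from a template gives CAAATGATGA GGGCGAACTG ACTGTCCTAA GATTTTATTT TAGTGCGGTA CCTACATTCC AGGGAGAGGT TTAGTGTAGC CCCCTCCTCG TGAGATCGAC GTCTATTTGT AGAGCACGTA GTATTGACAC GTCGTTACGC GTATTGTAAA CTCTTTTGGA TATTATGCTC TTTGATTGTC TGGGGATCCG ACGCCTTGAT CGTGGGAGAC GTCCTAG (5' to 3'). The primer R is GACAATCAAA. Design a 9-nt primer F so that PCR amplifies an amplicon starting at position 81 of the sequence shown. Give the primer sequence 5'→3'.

The reverse primer's reverse complement TTTGATTGTC matches the template at positions 171–180; the product starts at position 81.
The forward primer is identical to the top strand over positions 81–89: CCCCTCCTC.

5'-CCCCTCCTC-3'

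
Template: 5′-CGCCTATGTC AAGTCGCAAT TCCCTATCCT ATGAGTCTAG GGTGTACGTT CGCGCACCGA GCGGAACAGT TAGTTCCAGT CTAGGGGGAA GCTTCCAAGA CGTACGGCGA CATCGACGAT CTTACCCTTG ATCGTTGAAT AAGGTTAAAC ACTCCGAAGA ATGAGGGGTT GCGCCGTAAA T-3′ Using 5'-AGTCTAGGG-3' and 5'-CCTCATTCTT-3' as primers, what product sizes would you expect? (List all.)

133 bp, 89 bp

The forward primer AGTCTAGGG matches the top strand at positions 34–42, 78–86.
The reverse primer's reverse complement is AAGAATGAGG, matching at positions 157–166.
Each forward site pairs with the reverse site to give a product ending at position 166: sizes 133, 89 bp.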